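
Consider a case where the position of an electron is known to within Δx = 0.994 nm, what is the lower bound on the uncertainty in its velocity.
58.233 km/s

Using the Heisenberg uncertainty principle and Δp = mΔv:
ΔxΔp ≥ ℏ/2
Δx(mΔv) ≥ ℏ/2

The minimum uncertainty in velocity is:
Δv_min = ℏ/(2mΔx)
Δv_min = (1.055e-34 J·s) / (2 × 9.109e-31 kg × 9.940e-10 m)
Δv_min = 5.823e+04 m/s = 58.233 km/s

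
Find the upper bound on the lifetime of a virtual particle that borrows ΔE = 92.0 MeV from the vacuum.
3.577 ys

Using the energy-time uncertainty principle:
ΔEΔt ≥ ℏ/2

For a virtual particle borrowing energy ΔE, the maximum lifetime is:
Δt_max = ℏ/(2ΔE)

Converting energy:
ΔE = 92.0 MeV = 1.474e-11 J

Δt_max = (1.055e-34 J·s) / (2 × 1.474e-11 J)
Δt_max = 3.577e-24 s = 3.577 ys

Virtual particles with higher borrowed energy exist for shorter times.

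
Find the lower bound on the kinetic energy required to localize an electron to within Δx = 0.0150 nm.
42.333 eV

Localizing a particle requires giving it sufficient momentum uncertainty:

1. From uncertainty principle: Δp ≥ ℏ/(2Δx)
   Δp_min = (1.055e-34 J·s) / (2 × 1.500e-11 m)
   Δp_min = 3.515e-24 kg·m/s

2. This momentum uncertainty corresponds to kinetic energy:
   KE ≈ (Δp)²/(2m) = (3.515e-24)²/(2 × 9.109e-31 kg)
   KE = 6.783e-18 J = 42.333 eV

Tighter localization requires more energy.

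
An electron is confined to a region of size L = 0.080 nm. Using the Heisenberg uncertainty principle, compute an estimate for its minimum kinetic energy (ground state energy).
1.488 eV

Using the uncertainty principle to estimate ground state energy:

1. The position uncertainty is approximately the confinement size:
   Δx ≈ L = 8.000e-11 m

2. From ΔxΔp ≥ ℏ/2, the minimum momentum uncertainty is:
   Δp ≈ ℏ/(2L) = 6.591e-25 kg·m/s

3. The kinetic energy is approximately:
   KE ≈ (Δp)²/(2m) = (6.591e-25)²/(2 × 9.109e-31 kg)
   KE ≈ 2.384e-19 J = 1.488 eV

This is an order-of-magnitude estimate of the ground state energy.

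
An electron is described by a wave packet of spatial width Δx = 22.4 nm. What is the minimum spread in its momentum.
2.354 × 10^-27 kg·m/s

For a wave packet, the spatial width Δx and momentum spread Δp are related by the uncertainty principle:
ΔxΔp ≥ ℏ/2

The minimum momentum spread is:
Δp_min = ℏ/(2Δx)
Δp_min = (1.055e-34 J·s) / (2 × 2.240e-08 m)
Δp_min = 2.354e-27 kg·m/s

A wave packet cannot have both a well-defined position and well-defined momentum.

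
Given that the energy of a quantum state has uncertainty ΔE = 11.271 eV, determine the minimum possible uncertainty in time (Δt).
29.199 as

Using the energy-time uncertainty principle:
ΔEΔt ≥ ℏ/2

The minimum uncertainty in time is:
Δt_min = ℏ/(2ΔE)
Δt_min = (1.055e-34 J·s) / (2 × 1.806e-18 J)
Δt_min = 2.920e-17 s = 29.199 as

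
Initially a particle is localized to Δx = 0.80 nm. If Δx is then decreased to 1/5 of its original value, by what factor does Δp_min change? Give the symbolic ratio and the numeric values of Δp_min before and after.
Original Δp_min = 6.591 × 10^-26 kg·m/s; new Δp'_min = 3.296 × 10^-25 kg·m/s; ratio Δp'_min/Δp_min = 5.

From the uncertainty principle ΔxΔp ≥ ℏ/2, the minimum momentum uncertainty is Δp_min = ℏ/(2Δx).

Original (Δx = 0.80 nm = 8.000e-10 m):
Δp_min = (1.055e-34 J·s)/(2 × 8.000e-10 m) = 6.591e-26 kg·m/s

When Δx → (1/5)Δx:
Δp'_min = ℏ/(2 × (1/5)Δx) = 5 × ℏ/(2Δx) = 5 × Δp_min
Δp'_min = 5 × 6.591e-26 kg·m/s = 3.296e-25 kg·m/s

Since Δp_min ∝ 1/Δx, when Δx is decreased to 1/5 of its original value, Δp_min increases to 5 times its original value.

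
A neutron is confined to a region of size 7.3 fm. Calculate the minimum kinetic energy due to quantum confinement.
97.210 keV

Using the uncertainty principle:

1. Position uncertainty: Δx ≈ 7.300e-15 m
2. Minimum momentum uncertainty: Δp = ℏ/(2Δx) = 7.223e-21 kg·m/s
3. Minimum kinetic energy:
   KE = (Δp)²/(2m) = (7.223e-21)²/(2 × 1.675e-27 kg)
   KE = 1.557e-14 J = 97.210 keV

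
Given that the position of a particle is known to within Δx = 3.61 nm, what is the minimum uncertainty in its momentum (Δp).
1.461 × 10^-26 kg·m/s

Using the Heisenberg uncertainty principle:
ΔxΔp ≥ ℏ/2

The minimum uncertainty in momentum is:
Δp_min = ℏ/(2Δx)
Δp_min = (1.055e-34 J·s) / (2 × 3.610e-09 m)
Δp_min = 1.461e-26 kg·m/s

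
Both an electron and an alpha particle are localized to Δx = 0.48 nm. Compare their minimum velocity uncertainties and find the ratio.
The electron has the larger minimum velocity uncertainty, by a ratio of 7294.3.

For both particles, Δp_min = ℏ/(2Δx) = 1.099e-25 kg·m/s (same for both).

The velocity uncertainty is Δv = Δp/m:
- electron: Δv = 1.099e-25 / 9.109e-31 = 1.206e+05 m/s = 120.591 km/s
- alpha particle: Δv = 1.099e-25 / 6.645e-27 = 1.653e+01 m/s = 16.532 m/s

Ratio: 1.206e+05 / 1.653e+01 = 7294.3

The lighter particle has larger velocity uncertainty because Δv ∝ 1/m.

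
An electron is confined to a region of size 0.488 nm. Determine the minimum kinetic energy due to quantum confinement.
39.997 meV

Using the uncertainty principle:

1. Position uncertainty: Δx ≈ 4.880e-10 m
2. Minimum momentum uncertainty: Δp = ℏ/(2Δx) = 1.081e-25 kg·m/s
3. Minimum kinetic energy:
   KE = (Δp)²/(2m) = (1.081e-25)²/(2 × 9.109e-31 kg)
   KE = 6.408e-21 J = 39.997 meV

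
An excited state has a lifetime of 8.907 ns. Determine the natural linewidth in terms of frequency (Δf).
8.934 MHz

Using the energy-time uncertainty principle and E = hf:
ΔEΔt ≥ ℏ/2
hΔf·Δt ≥ ℏ/2

The minimum frequency uncertainty is:
Δf = ℏ/(2hτ) = 1/(4πτ)
Δf = 1/(4π × 8.907e-09 s)
Δf = 8.934e+06 Hz = 8.934 MHz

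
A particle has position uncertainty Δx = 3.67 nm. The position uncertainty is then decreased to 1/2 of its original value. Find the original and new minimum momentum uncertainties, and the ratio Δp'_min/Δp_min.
Original Δp_min = 1.437 × 10^-26 kg·m/s; new Δp'_min = 2.873 × 10^-26 kg·m/s; ratio Δp'_min/Δp_min = 2.

From the uncertainty principle ΔxΔp ≥ ℏ/2, the minimum momentum uncertainty is Δp_min = ℏ/(2Δx).

Original (Δx = 3.67 nm = 3.670e-09 m):
Δp_min = (1.055e-34 J·s)/(2 × 3.670e-09 m) = 1.437e-26 kg·m/s

When Δx → (1/2)Δx:
Δp'_min = ℏ/(2 × (1/2)Δx) = 2 × ℏ/(2Δx) = 2 × Δp_min
Δp'_min = 2 × 1.437e-26 kg·m/s = 2.873e-26 kg·m/s

Since Δp_min ∝ 1/Δx, when Δx is decreased to 1/2 of its original value, Δp_min increases to 2 times its original value.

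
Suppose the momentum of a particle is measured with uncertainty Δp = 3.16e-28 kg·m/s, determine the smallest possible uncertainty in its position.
166.863 nm

Using the Heisenberg uncertainty principle:
ΔxΔp ≥ ℏ/2

The minimum uncertainty in position is:
Δx_min = ℏ/(2Δp)
Δx_min = (1.055e-34 J·s) / (2 × 3.160e-28 kg·m/s)
Δx_min = 1.669e-07 m = 166.863 nm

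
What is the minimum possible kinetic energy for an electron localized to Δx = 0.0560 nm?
3.037 eV

Localizing a particle requires giving it sufficient momentum uncertainty:

1. From uncertainty principle: Δp ≥ ℏ/(2Δx)
   Δp_min = (1.055e-34 J·s) / (2 × 5.600e-11 m)
   Δp_min = 9.416e-25 kg·m/s

2. This momentum uncertainty corresponds to kinetic energy:
   KE ≈ (Δp)²/(2m) = (9.416e-25)²/(2 × 9.109e-31 kg)
   KE = 4.866e-19 J = 3.037 eV

Tighter localization requires more energy.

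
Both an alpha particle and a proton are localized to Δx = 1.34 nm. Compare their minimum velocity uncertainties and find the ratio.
The proton has the larger minimum velocity uncertainty, by a ratio of 4.0.

For both particles, Δp_min = ℏ/(2Δx) = 3.935e-26 kg·m/s (same for both).

The velocity uncertainty is Δv = Δp/m:
- alpha particle: Δv = 3.935e-26 / 6.645e-27 = 5.922e+00 m/s = 5.922 m/s
- proton: Δv = 3.935e-26 / 1.673e-27 = 2.353e+01 m/s = 23.526 m/s

Ratio: 2.353e+01 / 5.922e+00 = 4.0

The lighter particle has larger velocity uncertainty because Δv ∝ 1/m.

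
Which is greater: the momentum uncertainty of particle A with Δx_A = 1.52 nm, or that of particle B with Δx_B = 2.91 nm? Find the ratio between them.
Particle A has the larger minimum momentum uncertainty, by a factor of 1.91.

For each particle, the minimum momentum uncertainty is Δp_min = ℏ/(2Δx):

Particle A: Δp_A = ℏ/(2×1.520e-09 m) = 3.469e-26 kg·m/s
Particle B: Δp_B = ℏ/(2×2.910e-09 m) = 1.812e-26 kg·m/s

Ratio: Δp_A/Δp_B = 1.91

Since Δp_min ∝ 1/Δx, the particle with smaller position uncertainty (A) has larger momentum uncertainty.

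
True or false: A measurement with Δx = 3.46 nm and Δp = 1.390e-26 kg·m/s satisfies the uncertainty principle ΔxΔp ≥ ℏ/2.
No, it violates the uncertainty principle (impossible measurement).

Calculate the product ΔxΔp:
ΔxΔp = (3.460e-09 m) × (1.390e-26 kg·m/s)
ΔxΔp = 4.809e-35 J·s

Compare to the minimum allowed value ℏ/2:
ℏ/2 = 5.273e-35 J·s

Since ΔxΔp = 4.809e-35 J·s < 5.273e-35 J·s = ℏ/2,
the measurement violates the uncertainty principle.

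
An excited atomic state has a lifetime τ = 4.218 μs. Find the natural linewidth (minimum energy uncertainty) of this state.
78.024 peV

Using the energy-time uncertainty principle:
ΔEΔt ≥ ℏ/2

The lifetime τ represents the time uncertainty Δt.
The natural linewidth (minimum energy uncertainty) is:

ΔE = ℏ/(2τ)
ΔE = (1.055e-34 J·s) / (2 × 4.218e-06 s)
ΔE = 1.250e-29 J = 78.024 peV

This natural linewidth limits the precision of spectroscopic measurements.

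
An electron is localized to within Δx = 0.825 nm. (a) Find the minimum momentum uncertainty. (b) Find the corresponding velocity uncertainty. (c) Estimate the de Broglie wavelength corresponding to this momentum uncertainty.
(a) Δp_min = 6.391 × 10^-26 kg·m/s
(b) Δv_min = 70.162 km/s
(c) λ_dB = 10.367 nm

Step-by-step:

(a) From the uncertainty principle:
Δp_min = ℏ/(2Δx) = (1.055e-34 J·s)/(2 × 8.250e-10 m) = 6.391e-26 kg·m/s

(b) The velocity uncertainty:
Δv = Δp/m = (6.391e-26 kg·m/s)/(9.109e-31 kg) = 7.016e+04 m/s = 70.162 km/s

(c) The de Broglie wavelength for this momentum:
λ = h/p = (6.626e-34 J·s)/(6.391e-26 kg·m/s) = 1.037e-08 m = 10.367 nm

Note: The de Broglie wavelength is comparable to the localization size, as expected from wave-particle duality.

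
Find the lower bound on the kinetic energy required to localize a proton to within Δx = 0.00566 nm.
161.928 meV

Localizing a particle requires giving it sufficient momentum uncertainty:

1. From uncertainty principle: Δp ≥ ℏ/(2Δx)
   Δp_min = (1.055e-34 J·s) / (2 × 5.660e-12 m)
   Δp_min = 9.316e-24 kg·m/s

2. This momentum uncertainty corresponds to kinetic energy:
   KE ≈ (Δp)²/(2m) = (9.316e-24)²/(2 × 1.673e-27 kg)
   KE = 2.594e-20 J = 161.928 meV

Tighter localization requires more energy.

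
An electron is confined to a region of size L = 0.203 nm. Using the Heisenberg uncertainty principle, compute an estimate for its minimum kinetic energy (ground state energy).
231.138 meV

Using the uncertainty principle to estimate ground state energy:

1. The position uncertainty is approximately the confinement size:
   Δx ≈ L = 2.030e-10 m

2. From ΔxΔp ≥ ℏ/2, the minimum momentum uncertainty is:
   Δp ≈ ℏ/(2L) = 2.597e-25 kg·m/s

3. The kinetic energy is approximately:
   KE ≈ (Δp)²/(2m) = (2.597e-25)²/(2 × 9.109e-31 kg)
   KE ≈ 3.703e-20 J = 231.138 meV

This is an order-of-magnitude estimate of the ground state energy.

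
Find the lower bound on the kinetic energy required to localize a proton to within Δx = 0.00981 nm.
53.903 meV

Localizing a particle requires giving it sufficient momentum uncertainty:

1. From uncertainty principle: Δp ≥ ℏ/(2Δx)
   Δp_min = (1.055e-34 J·s) / (2 × 9.810e-12 m)
   Δp_min = 5.375e-24 kg·m/s

2. This momentum uncertainty corresponds to kinetic energy:
   KE ≈ (Δp)²/(2m) = (5.375e-24)²/(2 × 1.673e-27 kg)
   KE = 8.636e-21 J = 53.903 meV

Tighter localization requires more energy.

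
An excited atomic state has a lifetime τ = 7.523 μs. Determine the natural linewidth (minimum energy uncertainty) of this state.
43.747 peV

Using the energy-time uncertainty principle:
ΔEΔt ≥ ℏ/2

The lifetime τ represents the time uncertainty Δt.
The natural linewidth (minimum energy uncertainty) is:

ΔE = ℏ/(2τ)
ΔE = (1.055e-34 J·s) / (2 × 7.523e-06 s)
ΔE = 7.009e-30 J = 43.747 peV

This natural linewidth limits the precision of spectroscopic measurements.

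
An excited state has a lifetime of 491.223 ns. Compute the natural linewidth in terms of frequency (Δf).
161.999 kHz

Using the energy-time uncertainty principle and E = hf:
ΔEΔt ≥ ℏ/2
hΔf·Δt ≥ ℏ/2

The minimum frequency uncertainty is:
Δf = ℏ/(2hτ) = 1/(4πτ)
Δf = 1/(4π × 4.912e-07 s)
Δf = 1.620e+05 Hz = 161.999 kHz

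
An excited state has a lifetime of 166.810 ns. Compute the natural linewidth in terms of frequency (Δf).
477.055 kHz

Using the energy-time uncertainty principle and E = hf:
ΔEΔt ≥ ℏ/2
hΔf·Δt ≥ ℏ/2

The minimum frequency uncertainty is:
Δf = ℏ/(2hτ) = 1/(4πτ)
Δf = 1/(4π × 1.668e-07 s)
Δf = 4.771e+05 Hz = 477.055 kHz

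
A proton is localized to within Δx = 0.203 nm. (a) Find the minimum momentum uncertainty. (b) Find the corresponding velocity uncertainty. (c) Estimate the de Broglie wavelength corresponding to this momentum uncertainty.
(a) Δp_min = 2.597 × 10^-25 kg·m/s
(b) Δv_min = 155.293 m/s
(c) λ_dB = 2.551 nm

Step-by-step:

(a) From the uncertainty principle:
Δp_min = ℏ/(2Δx) = (1.055e-34 J·s)/(2 × 2.030e-10 m) = 2.597e-25 kg·m/s

(b) The velocity uncertainty:
Δv = Δp/m = (2.597e-25 kg·m/s)/(1.673e-27 kg) = 1.553e+02 m/s = 155.293 m/s

(c) The de Broglie wavelength for this momentum:
λ = h/p = (6.626e-34 J·s)/(2.597e-25 kg·m/s) = 2.551e-09 m = 2.551 nm

Note: The de Broglie wavelength is comparable to the localization size, as expected from wave-particle duality.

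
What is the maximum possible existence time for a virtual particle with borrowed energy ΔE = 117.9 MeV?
2.791 ys

Using the energy-time uncertainty principle:
ΔEΔt ≥ ℏ/2

For a virtual particle borrowing energy ΔE, the maximum lifetime is:
Δt_max = ℏ/(2ΔE)

Converting energy:
ΔE = 117.9 MeV = 1.889e-11 J

Δt_max = (1.055e-34 J·s) / (2 × 1.889e-11 J)
Δt_max = 2.791e-24 s = 2.791 ys

Virtual particles with higher borrowed energy exist for shorter times.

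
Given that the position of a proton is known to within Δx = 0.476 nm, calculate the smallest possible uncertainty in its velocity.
66.228 m/s

Using the Heisenberg uncertainty principle and Δp = mΔv:
ΔxΔp ≥ ℏ/2
Δx(mΔv) ≥ ℏ/2

The minimum uncertainty in velocity is:
Δv_min = ℏ/(2mΔx)
Δv_min = (1.055e-34 J·s) / (2 × 1.673e-27 kg × 4.760e-10 m)
Δv_min = 6.623e+01 m/s = 66.228 m/s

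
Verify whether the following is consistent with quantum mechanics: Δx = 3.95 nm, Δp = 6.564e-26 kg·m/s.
Yes, it satisfies the uncertainty principle.

Calculate the product ΔxΔp:
ΔxΔp = (3.950e-09 m) × (6.564e-26 kg·m/s)
ΔxΔp = 2.593e-34 J·s

Compare to the minimum allowed value ℏ/2:
ℏ/2 = 5.273e-35 J·s

Since ΔxΔp = 2.593e-34 J·s ≥ 5.273e-35 J·s = ℏ/2,
the measurement satisfies the uncertainty principle.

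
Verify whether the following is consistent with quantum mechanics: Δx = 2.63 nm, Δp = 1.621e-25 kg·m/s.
Yes, it satisfies the uncertainty principle.

Calculate the product ΔxΔp:
ΔxΔp = (2.630e-09 m) × (1.621e-25 kg·m/s)
ΔxΔp = 4.263e-34 J·s

Compare to the minimum allowed value ℏ/2:
ℏ/2 = 5.273e-35 J·s

Since ΔxΔp = 4.263e-34 J·s ≥ 5.273e-35 J·s = ℏ/2,
the measurement satisfies the uncertainty principle.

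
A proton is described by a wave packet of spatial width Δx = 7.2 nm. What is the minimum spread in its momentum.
7.323 × 10^-27 kg·m/s

For a wave packet, the spatial width Δx and momentum spread Δp are related by the uncertainty principle:
ΔxΔp ≥ ℏ/2

The minimum momentum spread is:
Δp_min = ℏ/(2Δx)
Δp_min = (1.055e-34 J·s) / (2 × 7.200e-09 m)
Δp_min = 7.323e-27 kg·m/s

A wave packet cannot have both a well-defined position and well-defined momentum.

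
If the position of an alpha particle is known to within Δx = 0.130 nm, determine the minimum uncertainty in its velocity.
61.042 m/s

Using the Heisenberg uncertainty principle and Δp = mΔv:
ΔxΔp ≥ ℏ/2
Δx(mΔv) ≥ ℏ/2

The minimum uncertainty in velocity is:
Δv_min = ℏ/(2mΔx)
Δv_min = (1.055e-34 J·s) / (2 × 6.645e-27 kg × 1.300e-10 m)
Δv_min = 6.104e+01 m/s = 61.042 m/s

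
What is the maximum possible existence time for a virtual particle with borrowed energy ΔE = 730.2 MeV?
4.507 × 10^-25 s

Using the energy-time uncertainty principle:
ΔEΔt ≥ ℏ/2

For a virtual particle borrowing energy ΔE, the maximum lifetime is:
Δt_max = ℏ/(2ΔE)

Converting energy:
ΔE = 730.2 MeV = 1.170e-10 J

Δt_max = (1.055e-34 J·s) / (2 × 1.170e-10 J)
Δt_max = 4.507e-25 s = 4.507 × 10^-25 s

Virtual particles with higher borrowed energy exist for shorter times.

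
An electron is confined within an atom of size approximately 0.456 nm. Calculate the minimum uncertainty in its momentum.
1.156 × 10^-25 kg·m/s

Using the Heisenberg uncertainty principle:
ΔxΔp ≥ ℏ/2

With Δx ≈ L = 4.560e-10 m (the confinement size):
Δp_min = ℏ/(2Δx)
Δp_min = (1.055e-34 J·s) / (2 × 4.560e-10 m)
Δp_min = 1.156e-25 kg·m/s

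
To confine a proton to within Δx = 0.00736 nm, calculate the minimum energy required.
95.763 meV

Localizing a particle requires giving it sufficient momentum uncertainty:

1. From uncertainty principle: Δp ≥ ℏ/(2Δx)
   Δp_min = (1.055e-34 J·s) / (2 × 7.360e-12 m)
   Δp_min = 7.164e-24 kg·m/s

2. This momentum uncertainty corresponds to kinetic energy:
   KE ≈ (Δp)²/(2m) = (7.164e-24)²/(2 × 1.673e-27 kg)
   KE = 1.534e-20 J = 95.763 meV

Tighter localization requires more energy.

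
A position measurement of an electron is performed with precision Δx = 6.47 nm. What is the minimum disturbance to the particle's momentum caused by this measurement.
8.150 × 10^-27 kg·m/s

The uncertainty principle implies that measuring position disturbs momentum:
ΔxΔp ≥ ℏ/2

When we measure position with precision Δx, we necessarily introduce a momentum uncertainty:
Δp ≥ ℏ/(2Δx)
Δp_min = (1.055e-34 J·s) / (2 × 6.470e-09 m)
Δp_min = 8.150e-27 kg·m/s

The more precisely we measure position, the greater the momentum disturbance.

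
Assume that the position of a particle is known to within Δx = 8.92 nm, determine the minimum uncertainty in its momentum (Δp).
5.911 × 10^-27 kg·m/s

Using the Heisenberg uncertainty principle:
ΔxΔp ≥ ℏ/2

The minimum uncertainty in momentum is:
Δp_min = ℏ/(2Δx)
Δp_min = (1.055e-34 J·s) / (2 × 8.920e-09 m)
Δp_min = 5.911e-27 kg·m/s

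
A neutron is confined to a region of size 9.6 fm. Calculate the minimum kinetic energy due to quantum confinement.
56.210 keV

Using the uncertainty principle:

1. Position uncertainty: Δx ≈ 9.600e-15 m
2. Minimum momentum uncertainty: Δp = ℏ/(2Δx) = 5.493e-21 kg·m/s
3. Minimum kinetic energy:
   KE = (Δp)²/(2m) = (5.493e-21)²/(2 × 1.675e-27 kg)
   KE = 9.006e-15 J = 56.210 keV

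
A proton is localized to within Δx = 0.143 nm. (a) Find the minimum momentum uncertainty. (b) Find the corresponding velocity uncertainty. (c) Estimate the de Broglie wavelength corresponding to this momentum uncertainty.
(a) Δp_min = 3.687 × 10^-25 kg·m/s
(b) Δv_min = 220.451 m/s
(c) λ_dB = 1.797 nm

Step-by-step:

(a) From the uncertainty principle:
Δp_min = ℏ/(2Δx) = (1.055e-34 J·s)/(2 × 1.430e-10 m) = 3.687e-25 kg·m/s

(b) The velocity uncertainty:
Δv = Δp/m = (3.687e-25 kg·m/s)/(1.673e-27 kg) = 2.205e+02 m/s = 220.451 m/s

(c) The de Broglie wavelength for this momentum:
λ = h/p = (6.626e-34 J·s)/(3.687e-25 kg·m/s) = 1.797e-09 m = 1.797 nm

Note: The de Broglie wavelength is comparable to the localization size, as expected from wave-particle duality.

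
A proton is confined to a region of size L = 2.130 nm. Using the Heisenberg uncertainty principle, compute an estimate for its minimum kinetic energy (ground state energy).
1.143 μeV

Using the uncertainty principle to estimate ground state energy:

1. The position uncertainty is approximately the confinement size:
   Δx ≈ L = 2.130e-09 m

2. From ΔxΔp ≥ ℏ/2, the minimum momentum uncertainty is:
   Δp ≈ ℏ/(2L) = 2.476e-26 kg·m/s

3. The kinetic energy is approximately:
   KE ≈ (Δp)²/(2m) = (2.476e-26)²/(2 × 1.673e-27 kg)
   KE ≈ 1.832e-25 J = 1.143 μeV

This is an order-of-magnitude estimate of the ground state energy.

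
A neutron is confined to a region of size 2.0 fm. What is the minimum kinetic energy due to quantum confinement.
1.295 MeV

Using the uncertainty principle:

1. Position uncertainty: Δx ≈ 2.000e-15 m
2. Minimum momentum uncertainty: Δp = ℏ/(2Δx) = 2.636e-20 kg·m/s
3. Minimum kinetic energy:
   KE = (Δp)²/(2m) = (2.636e-20)²/(2 × 1.675e-27 kg)
   KE = 2.075e-13 J = 1.295 MeV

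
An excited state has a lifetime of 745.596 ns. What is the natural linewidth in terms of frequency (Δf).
106.730 kHz

Using the energy-time uncertainty principle and E = hf:
ΔEΔt ≥ ℏ/2
hΔf·Δt ≥ ℏ/2

The minimum frequency uncertainty is:
Δf = ℏ/(2hτ) = 1/(4πτ)
Δf = 1/(4π × 7.456e-07 s)
Δf = 1.067e+05 Hz = 106.730 kHz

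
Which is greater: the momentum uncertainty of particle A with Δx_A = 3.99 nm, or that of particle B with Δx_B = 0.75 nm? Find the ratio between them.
Particle B has the larger minimum momentum uncertainty, by a factor of 5.32.

For each particle, the minimum momentum uncertainty is Δp_min = ℏ/(2Δx):

Particle A: Δp_A = ℏ/(2×3.990e-09 m) = 1.322e-26 kg·m/s
Particle B: Δp_B = ℏ/(2×7.500e-10 m) = 7.030e-26 kg·m/s

Ratio: Δp_B/Δp_A = 5.32

Since Δp_min ∝ 1/Δx, the particle with smaller position uncertainty (B) has larger momentum uncertainty.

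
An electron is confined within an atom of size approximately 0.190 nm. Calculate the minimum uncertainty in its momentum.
2.775 × 10^-25 kg·m/s

Using the Heisenberg uncertainty principle:
ΔxΔp ≥ ℏ/2

With Δx ≈ L = 1.900e-10 m (the confinement size):
Δp_min = ℏ/(2Δx)
Δp_min = (1.055e-34 J·s) / (2 × 1.900e-10 m)
Δp_min = 2.775e-25 kg·m/s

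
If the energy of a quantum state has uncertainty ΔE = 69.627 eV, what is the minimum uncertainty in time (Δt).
4.727 as

Using the energy-time uncertainty principle:
ΔEΔt ≥ ℏ/2

The minimum uncertainty in time is:
Δt_min = ℏ/(2ΔE)
Δt_min = (1.055e-34 J·s) / (2 × 1.116e-17 J)
Δt_min = 4.727e-18 s = 4.727 as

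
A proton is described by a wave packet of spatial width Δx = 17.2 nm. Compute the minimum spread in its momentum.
3.066 × 10^-27 kg·m/s

For a wave packet, the spatial width Δx and momentum spread Δp are related by the uncertainty principle:
ΔxΔp ≥ ℏ/2

The minimum momentum spread is:
Δp_min = ℏ/(2Δx)
Δp_min = (1.055e-34 J·s) / (2 × 1.720e-08 m)
Δp_min = 3.066e-27 kg·m/s

A wave packet cannot have both a well-defined position and well-defined momentum.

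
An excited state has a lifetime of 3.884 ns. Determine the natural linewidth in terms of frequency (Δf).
20.489 MHz

Using the energy-time uncertainty principle and E = hf:
ΔEΔt ≥ ℏ/2
hΔf·Δt ≥ ℏ/2

The minimum frequency uncertainty is:
Δf = ℏ/(2hτ) = 1/(4πτ)
Δf = 1/(4π × 3.884e-09 s)
Δf = 2.049e+07 Hz = 20.489 MHz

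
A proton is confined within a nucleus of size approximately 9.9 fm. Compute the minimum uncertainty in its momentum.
5.326 × 10^-21 kg·m/s

Using the Heisenberg uncertainty principle:
ΔxΔp ≥ ℏ/2

With Δx ≈ L = 9.900e-15 m (the confinement size):
Δp_min = ℏ/(2Δx)
Δp_min = (1.055e-34 J·s) / (2 × 9.900e-15 m)
Δp_min = 5.326e-21 kg·m/s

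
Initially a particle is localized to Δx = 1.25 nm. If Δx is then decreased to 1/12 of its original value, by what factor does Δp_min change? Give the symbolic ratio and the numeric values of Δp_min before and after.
Original Δp_min = 4.218 × 10^-26 kg·m/s; new Δp'_min = 5.062 × 10^-25 kg·m/s; ratio Δp'_min/Δp_min = 12.

From the uncertainty principle ΔxΔp ≥ ℏ/2, the minimum momentum uncertainty is Δp_min = ℏ/(2Δx).

Original (Δx = 1.25 nm = 1.250e-09 m):
Δp_min = (1.055e-34 J·s)/(2 × 1.250e-09 m) = 4.218e-26 kg·m/s

When Δx → (1/12)Δx:
Δp'_min = ℏ/(2 × (1/12)Δx) = 12 × ℏ/(2Δx) = 12 × Δp_min
Δp'_min = 12 × 4.218e-26 kg·m/s = 5.062e-25 kg·m/s

Since Δp_min ∝ 1/Δx, when Δx is decreased to 1/12 of its original value, Δp_min increases to 12 times its original value.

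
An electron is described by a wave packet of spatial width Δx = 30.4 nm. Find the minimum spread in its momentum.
1.734 × 10^-27 kg·m/s

For a wave packet, the spatial width Δx and momentum spread Δp are related by the uncertainty principle:
ΔxΔp ≥ ℏ/2

The minimum momentum spread is:
Δp_min = ℏ/(2Δx)
Δp_min = (1.055e-34 J·s) / (2 × 3.040e-08 m)
Δp_min = 1.734e-27 kg·m/s

A wave packet cannot have both a well-defined position and well-defined momentum.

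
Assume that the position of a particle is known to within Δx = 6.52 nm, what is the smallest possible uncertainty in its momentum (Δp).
8.087 × 10^-27 kg·m/s

Using the Heisenberg uncertainty principle:
ΔxΔp ≥ ℏ/2

The minimum uncertainty in momentum is:
Δp_min = ℏ/(2Δx)
Δp_min = (1.055e-34 J·s) / (2 × 6.520e-09 m)
Δp_min = 8.087e-27 kg·m/s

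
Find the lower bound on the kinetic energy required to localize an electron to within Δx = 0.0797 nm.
1.499 eV

Localizing a particle requires giving it sufficient momentum uncertainty:

1. From uncertainty principle: Δp ≥ ℏ/(2Δx)
   Δp_min = (1.055e-34 J·s) / (2 × 7.970e-11 m)
   Δp_min = 6.616e-25 kg·m/s

2. This momentum uncertainty corresponds to kinetic energy:
   KE ≈ (Δp)²/(2m) = (6.616e-25)²/(2 × 9.109e-31 kg)
   KE = 2.402e-19 J = 1.499 eV

Tighter localization requires more energy.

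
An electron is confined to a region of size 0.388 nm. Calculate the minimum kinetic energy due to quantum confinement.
63.270 meV

Using the uncertainty principle:

1. Position uncertainty: Δx ≈ 3.880e-10 m
2. Minimum momentum uncertainty: Δp = ℏ/(2Δx) = 1.359e-25 kg·m/s
3. Minimum kinetic energy:
   KE = (Δp)²/(2m) = (1.359e-25)²/(2 × 9.109e-31 kg)
   KE = 1.014e-20 J = 63.270 meV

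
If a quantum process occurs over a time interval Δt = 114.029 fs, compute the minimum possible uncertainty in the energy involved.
2.886 meV

Using the energy-time uncertainty principle:
ΔEΔt ≥ ℏ/2

The minimum uncertainty in energy is:
ΔE_min = ℏ/(2Δt)
ΔE_min = (1.055e-34 J·s) / (2 × 1.140e-13 s)
ΔE_min = 4.624e-22 J = 2.886 meV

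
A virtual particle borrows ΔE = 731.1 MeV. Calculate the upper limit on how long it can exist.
4.502 × 10^-25 s

Using the energy-time uncertainty principle:
ΔEΔt ≥ ℏ/2

For a virtual particle borrowing energy ΔE, the maximum lifetime is:
Δt_max = ℏ/(2ΔE)

Converting energy:
ΔE = 731.1 MeV = 1.171e-10 J

Δt_max = (1.055e-34 J·s) / (2 × 1.171e-10 J)
Δt_max = 4.502e-25 s = 4.502 × 10^-25 s

Virtual particles with higher borrowed energy exist for shorter times.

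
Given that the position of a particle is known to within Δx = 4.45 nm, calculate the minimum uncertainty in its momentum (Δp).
1.185 × 10^-26 kg·m/s

Using the Heisenberg uncertainty principle:
ΔxΔp ≥ ℏ/2

The minimum uncertainty in momentum is:
Δp_min = ℏ/(2Δx)
Δp_min = (1.055e-34 J·s) / (2 × 4.450e-09 m)
Δp_min = 1.185e-26 kg·m/s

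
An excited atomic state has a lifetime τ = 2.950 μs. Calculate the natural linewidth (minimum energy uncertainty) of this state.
111.561 peV

Using the energy-time uncertainty principle:
ΔEΔt ≥ ℏ/2

The lifetime τ represents the time uncertainty Δt.
The natural linewidth (minimum energy uncertainty) is:

ΔE = ℏ/(2τ)
ΔE = (1.055e-34 J·s) / (2 × 2.950e-06 s)
ΔE = 1.787e-29 J = 111.561 peV

This natural linewidth limits the precision of spectroscopic measurements.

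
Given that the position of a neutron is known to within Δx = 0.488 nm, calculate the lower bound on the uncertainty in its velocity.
64.510 m/s

Using the Heisenberg uncertainty principle and Δp = mΔv:
ΔxΔp ≥ ℏ/2
Δx(mΔv) ≥ ℏ/2

The minimum uncertainty in velocity is:
Δv_min = ℏ/(2mΔx)
Δv_min = (1.055e-34 J·s) / (2 × 1.675e-27 kg × 4.880e-10 m)
Δv_min = 6.451e+01 m/s = 64.510 m/s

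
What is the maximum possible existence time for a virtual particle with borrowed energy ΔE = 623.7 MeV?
5.277 × 10^-25 s

Using the energy-time uncertainty principle:
ΔEΔt ≥ ℏ/2

For a virtual particle borrowing energy ΔE, the maximum lifetime is:
Δt_max = ℏ/(2ΔE)

Converting energy:
ΔE = 623.7 MeV = 9.993e-11 J

Δt_max = (1.055e-34 J·s) / (2 × 9.993e-11 J)
Δt_max = 5.277e-25 s = 5.277 × 10^-25 s

Virtual particles with higher borrowed energy exist for shorter times.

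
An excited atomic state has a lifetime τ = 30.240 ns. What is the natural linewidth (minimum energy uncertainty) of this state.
10.883 neV

Using the energy-time uncertainty principle:
ΔEΔt ≥ ℏ/2

The lifetime τ represents the time uncertainty Δt.
The natural linewidth (minimum energy uncertainty) is:

ΔE = ℏ/(2τ)
ΔE = (1.055e-34 J·s) / (2 × 3.024e-08 s)
ΔE = 1.744e-27 J = 10.883 neV

This natural linewidth limits the precision of spectroscopic measurements.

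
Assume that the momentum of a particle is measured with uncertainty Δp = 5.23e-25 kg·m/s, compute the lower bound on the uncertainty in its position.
100.819 pm

Using the Heisenberg uncertainty principle:
ΔxΔp ≥ ℏ/2

The minimum uncertainty in position is:
Δx_min = ℏ/(2Δp)
Δx_min = (1.055e-34 J·s) / (2 × 5.230e-25 kg·m/s)
Δx_min = 1.008e-10 m = 100.819 pm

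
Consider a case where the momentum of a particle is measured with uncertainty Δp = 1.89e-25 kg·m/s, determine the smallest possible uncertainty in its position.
278.987 pm

Using the Heisenberg uncertainty principle:
ΔxΔp ≥ ℏ/2

The minimum uncertainty in position is:
Δx_min = ℏ/(2Δp)
Δx_min = (1.055e-34 J·s) / (2 × 1.890e-25 kg·m/s)
Δx_min = 2.790e-10 m = 278.987 pm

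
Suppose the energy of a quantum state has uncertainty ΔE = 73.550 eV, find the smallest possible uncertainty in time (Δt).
4.475 as

Using the energy-time uncertainty principle:
ΔEΔt ≥ ℏ/2

The minimum uncertainty in time is:
Δt_min = ℏ/(2ΔE)
Δt_min = (1.055e-34 J·s) / (2 × 1.178e-17 J)
Δt_min = 4.475e-18 s = 4.475 as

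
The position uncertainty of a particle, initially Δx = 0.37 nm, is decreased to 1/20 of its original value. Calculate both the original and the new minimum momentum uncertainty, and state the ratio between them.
Original Δp_min = 1.425 × 10^-25 kg·m/s; new Δp'_min = 2.850 × 10^-24 kg·m/s; ratio Δp'_min/Δp_min = 20.

From the uncertainty principle ΔxΔp ≥ ℏ/2, the minimum momentum uncertainty is Δp_min = ℏ/(2Δx).

Original (Δx = 0.37 nm = 3.700e-10 m):
Δp_min = (1.055e-34 J·s)/(2 × 3.700e-10 m) = 1.425e-25 kg·m/s

When Δx → (1/20)Δx:
Δp'_min = ℏ/(2 × (1/20)Δx) = 20 × ℏ/(2Δx) = 20 × Δp_min
Δp'_min = 20 × 1.425e-25 kg·m/s = 2.850e-24 kg·m/s

Since Δp_min ∝ 1/Δx, when Δx is decreased to 1/20 of its original value, Δp_min increases to 20 times its original value.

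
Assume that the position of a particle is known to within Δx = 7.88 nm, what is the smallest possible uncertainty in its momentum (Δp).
6.691 × 10^-27 kg·m/s

Using the Heisenberg uncertainty principle:
ΔxΔp ≥ ℏ/2

The minimum uncertainty in momentum is:
Δp_min = ℏ/(2Δx)
Δp_min = (1.055e-34 J·s) / (2 × 7.880e-09 m)
Δp_min = 6.691e-27 kg·m/s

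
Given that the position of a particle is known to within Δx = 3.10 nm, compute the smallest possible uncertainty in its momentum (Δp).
1.701 × 10^-26 kg·m/s

Using the Heisenberg uncertainty principle:
ΔxΔp ≥ ℏ/2

The minimum uncertainty in momentum is:
Δp_min = ℏ/(2Δx)
Δp_min = (1.055e-34 J·s) / (2 × 3.100e-09 m)
Δp_min = 1.701e-26 kg·m/s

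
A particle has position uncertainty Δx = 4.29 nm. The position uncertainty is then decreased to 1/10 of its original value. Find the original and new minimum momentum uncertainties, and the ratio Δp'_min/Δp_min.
Original Δp_min = 1.229 × 10^-26 kg·m/s; new Δp'_min = 1.229 × 10^-25 kg·m/s; ratio Δp'_min/Δp_min = 10.

From the uncertainty principle ΔxΔp ≥ ℏ/2, the minimum momentum uncertainty is Δp_min = ℏ/(2Δx).

Original (Δx = 4.29 nm = 4.290e-09 m):
Δp_min = (1.055e-34 J·s)/(2 × 4.290e-09 m) = 1.229e-26 kg·m/s

When Δx → (1/10)Δx:
Δp'_min = ℏ/(2 × (1/10)Δx) = 10 × ℏ/(2Δx) = 10 × Δp_min
Δp'_min = 10 × 1.229e-26 kg·m/s = 1.229e-25 kg·m/s

Since Δp_min ∝ 1/Δx, when Δx is decreased to 1/10 of its original value, Δp_min increases to 10 times its original value.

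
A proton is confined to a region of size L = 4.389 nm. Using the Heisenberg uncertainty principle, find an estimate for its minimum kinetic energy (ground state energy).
269.292 neV

Using the uncertainty principle to estimate ground state energy:

1. The position uncertainty is approximately the confinement size:
   Δx ≈ L = 4.389e-09 m

2. From ΔxΔp ≥ ℏ/2, the minimum momentum uncertainty is:
   Δp ≈ ℏ/(2L) = 1.201e-26 kg·m/s

3. The kinetic energy is approximately:
   KE ≈ (Δp)²/(2m) = (1.201e-26)²/(2 × 1.673e-27 kg)
   KE ≈ 4.315e-26 J = 269.292 neV

This is an order-of-magnitude estimate of the ground state energy.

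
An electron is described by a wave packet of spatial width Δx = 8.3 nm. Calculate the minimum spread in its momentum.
6.353 × 10^-27 kg·m/s

For a wave packet, the spatial width Δx and momentum spread Δp are related by the uncertainty principle:
ΔxΔp ≥ ℏ/2

The minimum momentum spread is:
Δp_min = ℏ/(2Δx)
Δp_min = (1.055e-34 J·s) / (2 × 8.300e-09 m)
Δp_min = 6.353e-27 kg·m/s

A wave packet cannot have both a well-defined position and well-defined momentum.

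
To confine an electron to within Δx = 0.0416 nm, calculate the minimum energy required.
5.504 eV

Localizing a particle requires giving it sufficient momentum uncertainty:

1. From uncertainty principle: Δp ≥ ℏ/(2Δx)
   Δp_min = (1.055e-34 J·s) / (2 × 4.160e-11 m)
   Δp_min = 1.268e-24 kg·m/s

2. This momentum uncertainty corresponds to kinetic energy:
   KE ≈ (Δp)²/(2m) = (1.268e-24)²/(2 × 9.109e-31 kg)
   KE = 8.818e-19 J = 5.504 eV

Tighter localization requires more energy.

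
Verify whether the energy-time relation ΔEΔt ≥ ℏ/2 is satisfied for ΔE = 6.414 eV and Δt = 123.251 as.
Yes, it satisfies the uncertainty relation.

Calculate the product ΔEΔt:
ΔE = 6.414 eV = 1.028e-18 J
ΔEΔt = (1.028e-18 J) × (1.233e-16 s)
ΔEΔt = 1.267e-34 J·s

Compare to the minimum allowed value ℏ/2:
ℏ/2 = 5.273e-35 J·s

Since ΔEΔt = 1.267e-34 J·s ≥ 5.273e-35 J·s = ℏ/2,
this satisfies the uncertainty relation.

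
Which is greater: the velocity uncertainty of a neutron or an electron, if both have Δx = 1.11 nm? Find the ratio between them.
The electron has the larger minimum velocity uncertainty, by a ratio of 1838.7.

For both particles, Δp_min = ℏ/(2Δx) = 4.750e-26 kg·m/s (same for both).

The velocity uncertainty is Δv = Δp/m:
- neutron: Δv = 4.750e-26 / 1.675e-27 = 2.836e+01 m/s = 28.361 m/s
- electron: Δv = 4.750e-26 / 9.109e-31 = 5.215e+04 m/s = 52.148 km/s

Ratio: 5.215e+04 / 2.836e+01 = 1838.7

The lighter particle has larger velocity uncertainty because Δv ∝ 1/m.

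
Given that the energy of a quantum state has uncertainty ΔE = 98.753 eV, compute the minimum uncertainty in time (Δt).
3.333 as

Using the energy-time uncertainty principle:
ΔEΔt ≥ ℏ/2

The minimum uncertainty in time is:
Δt_min = ℏ/(2ΔE)
Δt_min = (1.055e-34 J·s) / (2 × 1.582e-17 J)
Δt_min = 3.333e-18 s = 3.333 as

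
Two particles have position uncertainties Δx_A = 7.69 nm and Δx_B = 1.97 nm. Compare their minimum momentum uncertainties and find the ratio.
Particle B has the larger minimum momentum uncertainty, by a factor of 3.90.

For each particle, the minimum momentum uncertainty is Δp_min = ℏ/(2Δx):

Particle A: Δp_A = ℏ/(2×7.690e-09 m) = 6.857e-27 kg·m/s
Particle B: Δp_B = ℏ/(2×1.970e-09 m) = 2.677e-26 kg·m/s

Ratio: Δp_B/Δp_A = 3.90

Since Δp_min ∝ 1/Δx, the particle with smaller position uncertainty (B) has larger momentum uncertainty.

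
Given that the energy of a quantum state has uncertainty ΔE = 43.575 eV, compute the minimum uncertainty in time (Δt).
7.553 as

Using the energy-time uncertainty principle:
ΔEΔt ≥ ℏ/2

The minimum uncertainty in time is:
Δt_min = ℏ/(2ΔE)
Δt_min = (1.055e-34 J·s) / (2 × 6.981e-18 J)
Δt_min = 7.553e-18 s = 7.553 as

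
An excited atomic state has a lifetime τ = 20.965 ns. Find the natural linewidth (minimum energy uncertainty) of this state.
15.698 neV

Using the energy-time uncertainty principle:
ΔEΔt ≥ ℏ/2

The lifetime τ represents the time uncertainty Δt.
The natural linewidth (minimum energy uncertainty) is:

ΔE = ℏ/(2τ)
ΔE = (1.055e-34 J·s) / (2 × 2.096e-08 s)
ΔE = 2.515e-27 J = 15.698 neV

This natural linewidth limits the precision of spectroscopic measurements.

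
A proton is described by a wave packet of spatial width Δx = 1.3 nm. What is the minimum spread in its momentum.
4.056 × 10^-26 kg·m/s

For a wave packet, the spatial width Δx and momentum spread Δp are related by the uncertainty principle:
ΔxΔp ≥ ℏ/2

The minimum momentum spread is:
Δp_min = ℏ/(2Δx)
Δp_min = (1.055e-34 J·s) / (2 × 1.300e-09 m)
Δp_min = 4.056e-26 kg·m/s

A wave packet cannot have both a well-defined position and well-defined momentum.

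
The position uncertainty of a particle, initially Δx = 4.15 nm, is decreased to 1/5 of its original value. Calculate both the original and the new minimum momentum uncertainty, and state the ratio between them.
Original Δp_min = 1.271 × 10^-26 kg·m/s; new Δp'_min = 6.353 × 10^-26 kg·m/s; ratio Δp'_min/Δp_min = 5.

From the uncertainty principle ΔxΔp ≥ ℏ/2, the minimum momentum uncertainty is Δp_min = ℏ/(2Δx).

Original (Δx = 4.15 nm = 4.150e-09 m):
Δp_min = (1.055e-34 J·s)/(2 × 4.150e-09 m) = 1.271e-26 kg·m/s

When Δx → (1/5)Δx:
Δp'_min = ℏ/(2 × (1/5)Δx) = 5 × ℏ/(2Δx) = 5 × Δp_min
Δp'_min = 5 × 1.271e-26 kg·m/s = 6.353e-26 kg·m/s

Since Δp_min ∝ 1/Δx, when Δx is decreased to 1/5 of its original value, Δp_min increases to 5 times its original value.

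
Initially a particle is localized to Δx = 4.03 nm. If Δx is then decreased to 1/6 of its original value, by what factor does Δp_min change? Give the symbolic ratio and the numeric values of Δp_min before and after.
Original Δp_min = 1.308 × 10^-26 kg·m/s; new Δp'_min = 7.850 × 10^-26 kg·m/s; ratio Δp'_min/Δp_min = 6.

From the uncertainty principle ΔxΔp ≥ ℏ/2, the minimum momentum uncertainty is Δp_min = ℏ/(2Δx).

Original (Δx = 4.03 nm = 4.030e-09 m):
Δp_min = (1.055e-34 J·s)/(2 × 4.030e-09 m) = 1.308e-26 kg·m/s

When Δx → (1/6)Δx:
Δp'_min = ℏ/(2 × (1/6)Δx) = 6 × ℏ/(2Δx) = 6 × Δp_min
Δp'_min = 6 × 1.308e-26 kg·m/s = 7.850e-26 kg·m/s

Since Δp_min ∝ 1/Δx, when Δx is decreased to 1/6 of its original value, Δp_min increases to 6 times its original value.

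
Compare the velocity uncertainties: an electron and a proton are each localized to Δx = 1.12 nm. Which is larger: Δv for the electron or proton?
The electron has the larger minimum velocity uncertainty, by a ratio of 1836.2.

For both particles, Δp_min = ℏ/(2Δx) = 4.708e-26 kg·m/s (same for both).

The velocity uncertainty is Δv = Δp/m:
- electron: Δv = 4.708e-26 / 9.109e-31 = 5.168e+04 m/s = 51.682 km/s
- proton: Δv = 4.708e-26 / 1.673e-27 = 2.815e+01 m/s = 28.147 m/s

Ratio: 5.168e+04 / 2.815e+01 = 1836.2

The lighter particle has larger velocity uncertainty because Δv ∝ 1/m.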